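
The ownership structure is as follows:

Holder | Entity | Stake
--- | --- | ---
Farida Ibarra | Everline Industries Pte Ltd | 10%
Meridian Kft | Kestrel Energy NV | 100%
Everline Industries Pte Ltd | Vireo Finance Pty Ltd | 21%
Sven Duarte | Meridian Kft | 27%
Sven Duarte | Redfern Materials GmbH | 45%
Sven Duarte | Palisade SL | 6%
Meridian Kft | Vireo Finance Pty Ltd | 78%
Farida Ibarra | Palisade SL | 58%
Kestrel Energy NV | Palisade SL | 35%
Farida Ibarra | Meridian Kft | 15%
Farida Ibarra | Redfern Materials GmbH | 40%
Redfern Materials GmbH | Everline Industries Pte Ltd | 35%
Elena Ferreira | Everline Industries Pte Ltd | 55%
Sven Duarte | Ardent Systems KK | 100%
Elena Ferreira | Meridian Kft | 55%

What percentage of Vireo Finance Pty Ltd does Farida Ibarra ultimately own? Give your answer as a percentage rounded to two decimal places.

16.74%

Farida reaches Vireo along 3 paths.
Via Meridian: 15% × 78% = 11.7%.
Via Redfern → Everline: 40% × 35% × 21% = 2.94%.
Via Everline: 10% × 21% = 2.1%.
Total: 11.7% + 2.94% + 2.1% = 16.74%.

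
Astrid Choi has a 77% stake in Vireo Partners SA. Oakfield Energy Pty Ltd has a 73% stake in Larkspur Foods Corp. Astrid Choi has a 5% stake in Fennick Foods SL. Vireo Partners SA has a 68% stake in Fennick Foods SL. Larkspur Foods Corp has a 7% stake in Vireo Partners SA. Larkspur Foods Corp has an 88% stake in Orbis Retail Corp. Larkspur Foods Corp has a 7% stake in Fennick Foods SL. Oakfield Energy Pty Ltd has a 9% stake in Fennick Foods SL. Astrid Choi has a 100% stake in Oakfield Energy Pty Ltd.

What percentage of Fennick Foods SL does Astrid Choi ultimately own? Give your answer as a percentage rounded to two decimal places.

74.94%

Astrid reaches Fennick along 5 paths.
Via Oakfield → Larkspur → Vireo: 100% × 73% × 7% × 68% = 3.4748%.
Via Vireo: 77% × 68% = 52.36%.
Via Oakfield → Larkspur: 100% × 73% × 7% = 5.11%.
Direct stake: 5% = 5%.
Via Oakfield: 100% × 9% = 9%.
Total: 3.4748% + 52.36% + 5.11% + 5% + 9% = 74.9448%.
Rounded: 74.94%.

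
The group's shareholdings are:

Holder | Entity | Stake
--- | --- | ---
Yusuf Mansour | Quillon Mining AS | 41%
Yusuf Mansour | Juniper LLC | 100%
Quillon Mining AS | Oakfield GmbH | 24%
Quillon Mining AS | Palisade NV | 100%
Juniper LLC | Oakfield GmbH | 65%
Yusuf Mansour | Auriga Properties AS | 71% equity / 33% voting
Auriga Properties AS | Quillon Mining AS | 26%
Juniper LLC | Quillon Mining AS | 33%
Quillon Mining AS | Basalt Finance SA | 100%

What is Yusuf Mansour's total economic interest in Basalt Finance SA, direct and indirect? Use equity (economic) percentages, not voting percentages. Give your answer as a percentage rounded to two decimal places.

92.46%

Yusuf reaches Basalt along 3 paths.
Via Auriga → Quillon: 71% × 26% × 100% = 18.46%.
Via Quillon: 41% × 100% = 41%.
Via Juniper → Quillon: 100% × 33% × 100% = 33%.
Total: 18.46% + 41% + 33% = 92.46%.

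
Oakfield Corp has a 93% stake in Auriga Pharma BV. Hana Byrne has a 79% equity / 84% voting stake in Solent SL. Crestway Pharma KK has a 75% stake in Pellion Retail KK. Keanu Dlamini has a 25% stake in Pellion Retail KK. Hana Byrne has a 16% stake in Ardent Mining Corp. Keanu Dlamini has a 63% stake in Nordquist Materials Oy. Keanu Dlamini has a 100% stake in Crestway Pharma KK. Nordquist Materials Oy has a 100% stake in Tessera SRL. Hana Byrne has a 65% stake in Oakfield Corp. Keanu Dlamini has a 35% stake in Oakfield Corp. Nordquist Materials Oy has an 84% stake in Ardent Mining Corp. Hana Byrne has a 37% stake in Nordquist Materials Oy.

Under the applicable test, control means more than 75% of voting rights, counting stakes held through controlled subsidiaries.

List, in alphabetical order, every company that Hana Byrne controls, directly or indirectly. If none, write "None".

Hana holds 84% of Solent, so Hana controls Solent.
No other company's threshold is met.

Solent SL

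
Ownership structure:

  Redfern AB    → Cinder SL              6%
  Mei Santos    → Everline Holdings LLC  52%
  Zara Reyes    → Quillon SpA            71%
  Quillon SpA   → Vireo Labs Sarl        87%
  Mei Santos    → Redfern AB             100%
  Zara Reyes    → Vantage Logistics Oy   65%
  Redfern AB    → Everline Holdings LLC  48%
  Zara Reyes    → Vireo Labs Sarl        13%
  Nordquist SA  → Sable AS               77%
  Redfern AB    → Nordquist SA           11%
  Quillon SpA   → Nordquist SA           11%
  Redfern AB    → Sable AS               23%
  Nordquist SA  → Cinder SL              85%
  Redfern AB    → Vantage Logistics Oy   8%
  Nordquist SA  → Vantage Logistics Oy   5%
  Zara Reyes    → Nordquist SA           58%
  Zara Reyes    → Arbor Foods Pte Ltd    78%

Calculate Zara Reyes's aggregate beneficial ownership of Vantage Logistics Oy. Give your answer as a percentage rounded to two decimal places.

68.29%

Zara reaches Vantage along 3 paths.
Direct stake: 65% = 65%.
Via Nordquist: 58% × 5% = 2.9%.
Via Quillon → Nordquist: 71% × 11% × 5% = 0.3905%.
Total: 65% + 2.9% + 0.3905% = 68.2905%.
Rounded: 68.29%.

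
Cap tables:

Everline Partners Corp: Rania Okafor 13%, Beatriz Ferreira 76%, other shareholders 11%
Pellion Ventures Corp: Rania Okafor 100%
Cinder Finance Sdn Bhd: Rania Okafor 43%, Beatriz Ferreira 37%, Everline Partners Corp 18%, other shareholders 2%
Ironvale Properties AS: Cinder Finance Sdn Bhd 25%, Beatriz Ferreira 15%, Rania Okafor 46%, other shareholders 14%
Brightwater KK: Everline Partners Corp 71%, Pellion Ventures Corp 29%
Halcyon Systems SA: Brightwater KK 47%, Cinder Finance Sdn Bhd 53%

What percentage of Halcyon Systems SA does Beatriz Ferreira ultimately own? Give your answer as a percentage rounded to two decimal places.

Beatriz reaches Halcyon along 3 paths.
Via Everline → Brightwater: 76% × 71% × 47% = 25.3612%.
Via Cinder: 37% × 53% = 19.61%.
Via Everline → Cinder: 76% × 18% × 53% = 7.2504%.
Total: 25.3612% + 19.61% + 7.2504% = 52.2216%.
Rounded: 52.22%.

52.22%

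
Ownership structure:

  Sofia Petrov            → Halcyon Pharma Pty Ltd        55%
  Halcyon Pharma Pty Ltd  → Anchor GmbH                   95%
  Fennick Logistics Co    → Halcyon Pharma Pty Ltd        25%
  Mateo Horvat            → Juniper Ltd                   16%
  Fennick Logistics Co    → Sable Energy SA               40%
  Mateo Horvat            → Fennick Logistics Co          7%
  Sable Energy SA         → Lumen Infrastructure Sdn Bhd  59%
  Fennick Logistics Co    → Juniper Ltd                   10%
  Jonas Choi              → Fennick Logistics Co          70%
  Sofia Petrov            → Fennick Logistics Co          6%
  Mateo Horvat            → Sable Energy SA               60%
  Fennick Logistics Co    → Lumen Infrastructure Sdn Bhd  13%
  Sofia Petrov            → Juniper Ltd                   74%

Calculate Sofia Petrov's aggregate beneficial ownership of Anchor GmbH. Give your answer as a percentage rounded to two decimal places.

Sofia reaches Anchor along 2 paths.
Via Halcyon: 55% × 95% = 52.25%.
Via Fennick → Halcyon: 6% × 25% × 95% = 1.425%.
Total: 52.25% + 1.425% = 53.675%.
Rounded: 53.68%.

53.68%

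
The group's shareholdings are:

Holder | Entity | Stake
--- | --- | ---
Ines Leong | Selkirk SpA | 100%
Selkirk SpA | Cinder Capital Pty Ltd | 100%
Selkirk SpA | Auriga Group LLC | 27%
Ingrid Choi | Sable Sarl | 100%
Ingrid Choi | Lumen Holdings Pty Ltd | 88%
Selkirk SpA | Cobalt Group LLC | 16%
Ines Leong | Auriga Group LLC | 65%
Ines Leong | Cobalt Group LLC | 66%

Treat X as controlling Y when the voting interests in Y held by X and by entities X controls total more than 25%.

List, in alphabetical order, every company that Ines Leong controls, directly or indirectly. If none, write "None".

Ines holds 100% of Selkirk, so Ines controls Selkirk.
Selkirk and Ines together hold 16% + 66% = 82% of Cobalt, so Ines controls Cobalt.
Selkirk holds 100% of Cinder, so Ines controls Cinder.
Ines and Selkirk together hold 65% + 27% = 92% of Auriga, so Ines controls Auriga.
No other company's threshold is met.

Auriga Group LLC, Cinder Capital Pty Ltd, Cobalt Group LLC, Selkirk SpA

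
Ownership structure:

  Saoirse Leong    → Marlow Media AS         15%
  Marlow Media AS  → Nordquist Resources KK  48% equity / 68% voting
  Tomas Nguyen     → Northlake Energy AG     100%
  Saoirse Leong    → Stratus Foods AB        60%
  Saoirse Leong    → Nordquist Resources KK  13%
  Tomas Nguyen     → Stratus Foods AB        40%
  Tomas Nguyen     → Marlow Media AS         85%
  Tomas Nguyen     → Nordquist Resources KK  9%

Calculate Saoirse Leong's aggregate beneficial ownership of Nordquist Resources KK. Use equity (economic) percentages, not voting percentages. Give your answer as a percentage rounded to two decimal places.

20.20%

Saoirse reaches Nordquist along 2 paths.
Direct stake: 13% = 13%.
Via Marlow: 15% × 48% = 7.2%.
Total: 13% + 7.2% = 20.2%.
Rounded: 20.20%.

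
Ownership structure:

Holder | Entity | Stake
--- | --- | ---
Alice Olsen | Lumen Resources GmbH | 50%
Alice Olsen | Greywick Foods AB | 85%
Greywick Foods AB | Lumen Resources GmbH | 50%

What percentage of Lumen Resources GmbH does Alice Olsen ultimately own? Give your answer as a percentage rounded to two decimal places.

Alice reaches Lumen along 2 paths.
Direct stake: 50% = 50%.
Via Greywick: 85% × 50% = 42.5%.
Total: 50% + 42.5% = 92.5%.
Rounded: 92.50%.

92.50%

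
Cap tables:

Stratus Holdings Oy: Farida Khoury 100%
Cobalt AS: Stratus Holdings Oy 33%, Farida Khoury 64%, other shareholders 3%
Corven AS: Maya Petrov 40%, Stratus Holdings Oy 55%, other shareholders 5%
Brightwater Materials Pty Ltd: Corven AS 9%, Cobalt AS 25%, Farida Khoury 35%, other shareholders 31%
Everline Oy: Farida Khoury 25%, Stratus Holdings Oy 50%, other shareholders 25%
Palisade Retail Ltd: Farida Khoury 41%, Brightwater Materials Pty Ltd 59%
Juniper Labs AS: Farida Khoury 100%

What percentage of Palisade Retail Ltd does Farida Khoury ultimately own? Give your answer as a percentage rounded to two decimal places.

Farida reaches Palisade along 5 paths.
Direct stake: 41% = 41%.
Via Stratus → Corven → Brightwater: 100% × 55% × 9% × 59% = 2.9205%.
Via Stratus → Cobalt → Brightwater: 100% × 33% × 25% × 59% = 4.8675%.
Via Cobalt → Brightwater: 64% × 25% × 59% = 9.44%.
Via Brightwater: 35% × 59% = 20.65%.
Total: 41% + 2.9205% + 4.8675% + 9.44% + 20.65% = 78.878%.
Rounded: 78.88%.

78.88%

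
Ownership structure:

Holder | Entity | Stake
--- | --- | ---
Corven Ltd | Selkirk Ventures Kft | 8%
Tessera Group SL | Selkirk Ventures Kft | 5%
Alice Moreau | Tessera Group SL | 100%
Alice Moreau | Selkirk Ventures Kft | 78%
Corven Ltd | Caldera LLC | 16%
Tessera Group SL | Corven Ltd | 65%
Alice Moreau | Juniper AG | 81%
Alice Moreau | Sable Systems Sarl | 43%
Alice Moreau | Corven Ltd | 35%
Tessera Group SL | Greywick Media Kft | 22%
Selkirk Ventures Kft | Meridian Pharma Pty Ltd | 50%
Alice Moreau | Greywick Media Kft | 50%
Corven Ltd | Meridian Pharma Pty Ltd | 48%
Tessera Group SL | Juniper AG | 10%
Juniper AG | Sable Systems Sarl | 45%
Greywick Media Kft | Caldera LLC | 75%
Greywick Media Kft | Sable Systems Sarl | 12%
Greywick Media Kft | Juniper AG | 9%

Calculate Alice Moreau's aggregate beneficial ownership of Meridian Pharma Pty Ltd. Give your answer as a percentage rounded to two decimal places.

93.50%

Alice reaches Meridian along 6 paths.
Via Tessera → Selkirk: 100% × 5% × 50% = 2.5%.
Via Selkirk: 78% × 50% = 39%.
Via Corven → Selkirk: 35% × 8% × 50% = 1.4%.
Via Tessera → Corven → Selkirk: 100% × 65% × 8% × 50% = 2.6%.
Via Corven: 35% × 48% = 16.8%.
Via Tessera → Corven: 100% × 65% × 48% = 31.2%.
Total: 2.5% + 39% + 1.4% + 2.6% + 16.8% + 31.2% = 93.5%.
Rounded: 93.50%.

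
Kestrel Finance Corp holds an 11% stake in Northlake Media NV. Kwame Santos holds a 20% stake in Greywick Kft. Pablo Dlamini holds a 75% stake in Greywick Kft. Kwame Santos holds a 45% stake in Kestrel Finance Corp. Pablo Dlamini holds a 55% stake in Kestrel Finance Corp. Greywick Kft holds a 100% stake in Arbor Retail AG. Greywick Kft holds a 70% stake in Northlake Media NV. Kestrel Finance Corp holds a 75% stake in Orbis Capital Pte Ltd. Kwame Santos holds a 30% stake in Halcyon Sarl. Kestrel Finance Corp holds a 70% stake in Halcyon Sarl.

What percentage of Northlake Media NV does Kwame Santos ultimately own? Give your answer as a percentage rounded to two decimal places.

18.95%

Kwame reaches Northlake along 2 paths.
Via Greywick: 20% × 70% = 14%.
Via Kestrel: 45% × 11% = 4.95%.
Total: 14% + 4.95% = 18.95%.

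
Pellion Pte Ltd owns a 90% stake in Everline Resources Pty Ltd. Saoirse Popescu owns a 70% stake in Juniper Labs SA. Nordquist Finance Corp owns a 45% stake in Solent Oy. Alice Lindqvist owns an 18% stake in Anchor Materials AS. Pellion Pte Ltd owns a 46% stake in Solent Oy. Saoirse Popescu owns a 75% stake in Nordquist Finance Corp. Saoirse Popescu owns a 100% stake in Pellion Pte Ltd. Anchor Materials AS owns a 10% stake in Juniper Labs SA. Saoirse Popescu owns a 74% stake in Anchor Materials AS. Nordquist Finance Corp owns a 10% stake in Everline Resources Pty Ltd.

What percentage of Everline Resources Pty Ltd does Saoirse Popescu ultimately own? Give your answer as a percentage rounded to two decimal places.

Saoirse reaches Everline along 2 paths.
Via Pellion: 100% × 90% = 90%.
Via Nordquist: 75% × 10% = 7.5%.
Total: 90% + 7.5% = 97.5%.
Rounded: 97.50%.

97.50%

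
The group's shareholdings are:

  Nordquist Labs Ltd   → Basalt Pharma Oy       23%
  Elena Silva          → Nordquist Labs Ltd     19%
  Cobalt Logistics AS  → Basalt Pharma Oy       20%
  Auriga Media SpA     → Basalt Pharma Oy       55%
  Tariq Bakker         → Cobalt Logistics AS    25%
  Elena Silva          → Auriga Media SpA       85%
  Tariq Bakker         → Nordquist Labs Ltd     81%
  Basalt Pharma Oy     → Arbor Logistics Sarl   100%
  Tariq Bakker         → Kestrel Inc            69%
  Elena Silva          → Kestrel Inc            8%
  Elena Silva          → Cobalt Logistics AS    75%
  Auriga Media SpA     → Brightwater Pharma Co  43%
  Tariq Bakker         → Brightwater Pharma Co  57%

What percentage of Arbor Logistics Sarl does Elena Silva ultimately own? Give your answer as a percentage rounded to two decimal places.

Elena reaches Arbor along 3 paths.
Via Cobalt → Basalt: 75% × 20% × 100% = 15%.
Via Auriga → Basalt: 85% × 55% × 100% = 46.75%.
Via Nordquist → Basalt: 19% × 23% × 100% = 4.37%.
Total: 15% + 46.75% + 4.37% = 66.12%.

66.12%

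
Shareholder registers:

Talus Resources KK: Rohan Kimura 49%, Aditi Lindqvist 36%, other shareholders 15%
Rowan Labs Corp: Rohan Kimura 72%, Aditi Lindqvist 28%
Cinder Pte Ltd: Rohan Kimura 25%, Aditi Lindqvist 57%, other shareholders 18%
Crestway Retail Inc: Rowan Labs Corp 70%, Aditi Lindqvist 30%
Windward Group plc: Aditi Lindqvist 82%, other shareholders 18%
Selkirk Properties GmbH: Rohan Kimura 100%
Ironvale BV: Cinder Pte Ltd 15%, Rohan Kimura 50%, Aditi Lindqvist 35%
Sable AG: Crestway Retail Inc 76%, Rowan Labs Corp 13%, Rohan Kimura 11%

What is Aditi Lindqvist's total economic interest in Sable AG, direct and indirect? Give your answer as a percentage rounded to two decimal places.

41.34%

Aditi reaches Sable along 3 paths.
Via Rowan → Crestway: 28% × 70% × 76% = 14.896%.
Via Crestway: 30% × 76% = 22.8%.
Via Rowan: 28% × 13% = 3.64%.
Total: 14.896% + 22.8% + 3.64% = 41.336%.
Rounded: 41.34%.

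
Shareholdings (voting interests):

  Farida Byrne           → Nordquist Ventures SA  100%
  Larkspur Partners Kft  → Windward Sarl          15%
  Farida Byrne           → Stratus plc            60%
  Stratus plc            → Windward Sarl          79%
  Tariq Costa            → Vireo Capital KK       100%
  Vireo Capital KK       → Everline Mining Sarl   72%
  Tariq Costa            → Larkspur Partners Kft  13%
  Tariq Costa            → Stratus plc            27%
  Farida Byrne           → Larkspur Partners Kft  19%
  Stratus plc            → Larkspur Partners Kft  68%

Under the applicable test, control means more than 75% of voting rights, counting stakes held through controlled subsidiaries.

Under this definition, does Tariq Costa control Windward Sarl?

No

Tariq holds 100% of Vireo, so Tariq controls Vireo.
Neither Tariq nor any entity Tariq controls holds any voting interest in Windward.
So Tariq does not control Windward.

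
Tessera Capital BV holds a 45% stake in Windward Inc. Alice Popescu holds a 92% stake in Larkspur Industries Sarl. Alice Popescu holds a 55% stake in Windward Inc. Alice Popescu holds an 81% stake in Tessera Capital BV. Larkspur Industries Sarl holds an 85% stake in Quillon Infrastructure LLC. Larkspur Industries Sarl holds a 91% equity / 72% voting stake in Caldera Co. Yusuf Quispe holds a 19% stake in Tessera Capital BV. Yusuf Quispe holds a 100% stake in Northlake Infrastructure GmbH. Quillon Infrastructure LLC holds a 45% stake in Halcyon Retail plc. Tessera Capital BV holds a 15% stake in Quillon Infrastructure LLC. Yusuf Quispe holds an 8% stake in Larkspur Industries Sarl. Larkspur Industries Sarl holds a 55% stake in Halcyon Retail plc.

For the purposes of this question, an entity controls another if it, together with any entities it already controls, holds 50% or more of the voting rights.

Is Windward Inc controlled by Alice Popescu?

Yes

Alice holds 81% of Tessera, so Alice controls Tessera.
Tessera and Alice together hold 45% + 55% = 100% of Windward, so Alice controls Windward.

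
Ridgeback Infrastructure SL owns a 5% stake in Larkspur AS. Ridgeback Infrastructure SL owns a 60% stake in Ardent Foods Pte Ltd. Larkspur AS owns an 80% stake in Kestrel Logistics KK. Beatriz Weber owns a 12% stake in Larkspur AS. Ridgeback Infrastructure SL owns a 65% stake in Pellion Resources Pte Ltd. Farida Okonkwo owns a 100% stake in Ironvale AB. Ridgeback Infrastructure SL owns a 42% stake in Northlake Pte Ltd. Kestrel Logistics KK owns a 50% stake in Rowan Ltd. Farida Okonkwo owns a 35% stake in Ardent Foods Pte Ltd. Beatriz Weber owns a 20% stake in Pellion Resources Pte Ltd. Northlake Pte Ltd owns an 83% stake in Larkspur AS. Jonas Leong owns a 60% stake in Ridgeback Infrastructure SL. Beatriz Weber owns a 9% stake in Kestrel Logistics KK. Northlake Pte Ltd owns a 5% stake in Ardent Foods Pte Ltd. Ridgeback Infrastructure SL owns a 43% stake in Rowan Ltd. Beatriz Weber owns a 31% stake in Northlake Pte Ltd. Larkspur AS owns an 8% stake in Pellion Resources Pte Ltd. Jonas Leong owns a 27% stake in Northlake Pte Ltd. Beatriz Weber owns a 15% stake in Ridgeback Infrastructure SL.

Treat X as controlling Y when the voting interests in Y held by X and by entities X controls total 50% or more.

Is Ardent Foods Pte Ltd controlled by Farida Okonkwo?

No

Farida holds 100% of Ironvale, so Farida controls Ironvale.
In Ardent, Farida's side holds only 35%, not ≥ 50%.
So Farida does not control Ardent.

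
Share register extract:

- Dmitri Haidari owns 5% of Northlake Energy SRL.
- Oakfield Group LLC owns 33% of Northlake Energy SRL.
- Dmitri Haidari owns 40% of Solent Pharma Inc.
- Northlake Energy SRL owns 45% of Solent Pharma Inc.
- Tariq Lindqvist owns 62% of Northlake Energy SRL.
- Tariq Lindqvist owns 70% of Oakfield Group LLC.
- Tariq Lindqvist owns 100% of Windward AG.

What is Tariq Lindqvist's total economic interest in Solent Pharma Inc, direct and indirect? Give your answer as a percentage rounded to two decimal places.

38.30%

Tariq reaches Solent along 2 paths.
Via Northlake: 62% × 45% = 27.9%.
Via Oakfield → Northlake: 70% × 33% × 45% = 10.395%.
Total: 27.9% + 10.395% = 38.295%.
Rounded: 38.30%.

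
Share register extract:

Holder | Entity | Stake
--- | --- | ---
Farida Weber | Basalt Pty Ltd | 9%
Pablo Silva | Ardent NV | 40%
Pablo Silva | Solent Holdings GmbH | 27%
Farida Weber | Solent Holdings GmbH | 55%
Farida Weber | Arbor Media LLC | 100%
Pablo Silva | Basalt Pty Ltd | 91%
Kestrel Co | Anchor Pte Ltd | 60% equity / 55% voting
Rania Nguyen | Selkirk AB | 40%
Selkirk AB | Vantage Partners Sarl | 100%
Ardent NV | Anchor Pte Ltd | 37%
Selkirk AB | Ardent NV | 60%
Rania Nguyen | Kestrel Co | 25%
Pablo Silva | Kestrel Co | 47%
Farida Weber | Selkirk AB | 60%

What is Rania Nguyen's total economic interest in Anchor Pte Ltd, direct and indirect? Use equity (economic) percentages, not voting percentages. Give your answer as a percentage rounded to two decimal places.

23.88%

Rania reaches Anchor along 2 paths.
Via Selkirk → Ardent: 40% × 60% × 37% = 8.88%.
Via Kestrel: 25% × 60% = 15%.
Total: 8.88% + 15% = 23.88%.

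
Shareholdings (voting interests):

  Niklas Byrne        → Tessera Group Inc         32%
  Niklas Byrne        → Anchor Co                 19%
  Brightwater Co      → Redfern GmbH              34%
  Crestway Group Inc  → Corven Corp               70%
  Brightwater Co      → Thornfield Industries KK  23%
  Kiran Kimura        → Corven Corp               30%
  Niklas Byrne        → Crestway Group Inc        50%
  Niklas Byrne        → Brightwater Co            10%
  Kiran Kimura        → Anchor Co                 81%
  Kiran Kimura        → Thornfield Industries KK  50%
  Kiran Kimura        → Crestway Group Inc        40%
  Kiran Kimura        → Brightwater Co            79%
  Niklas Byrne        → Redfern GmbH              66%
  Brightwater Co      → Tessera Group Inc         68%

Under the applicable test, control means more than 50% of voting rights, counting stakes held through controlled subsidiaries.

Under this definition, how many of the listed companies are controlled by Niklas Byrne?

Niklas holds 66% of Redfern, so Niklas controls Redfern.
No other company's threshold is met.
Niklas controls 1 company.

1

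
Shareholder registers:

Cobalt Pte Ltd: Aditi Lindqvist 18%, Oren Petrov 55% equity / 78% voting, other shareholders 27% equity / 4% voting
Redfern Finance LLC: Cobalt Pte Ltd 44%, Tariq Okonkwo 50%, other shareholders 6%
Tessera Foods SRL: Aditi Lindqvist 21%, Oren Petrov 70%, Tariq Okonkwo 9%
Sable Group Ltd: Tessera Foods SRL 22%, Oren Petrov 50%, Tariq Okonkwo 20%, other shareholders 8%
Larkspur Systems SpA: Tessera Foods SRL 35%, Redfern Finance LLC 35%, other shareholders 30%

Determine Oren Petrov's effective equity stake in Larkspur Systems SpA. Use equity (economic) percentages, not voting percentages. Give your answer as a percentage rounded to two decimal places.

32.97%

Oren reaches Larkspur along 2 paths.
Via Tessera: 70% × 35% = 24.5%.
Via Cobalt → Redfern: 55% × 44% × 35% = 8.47%.
Total: 24.5% + 8.47% = 32.97%.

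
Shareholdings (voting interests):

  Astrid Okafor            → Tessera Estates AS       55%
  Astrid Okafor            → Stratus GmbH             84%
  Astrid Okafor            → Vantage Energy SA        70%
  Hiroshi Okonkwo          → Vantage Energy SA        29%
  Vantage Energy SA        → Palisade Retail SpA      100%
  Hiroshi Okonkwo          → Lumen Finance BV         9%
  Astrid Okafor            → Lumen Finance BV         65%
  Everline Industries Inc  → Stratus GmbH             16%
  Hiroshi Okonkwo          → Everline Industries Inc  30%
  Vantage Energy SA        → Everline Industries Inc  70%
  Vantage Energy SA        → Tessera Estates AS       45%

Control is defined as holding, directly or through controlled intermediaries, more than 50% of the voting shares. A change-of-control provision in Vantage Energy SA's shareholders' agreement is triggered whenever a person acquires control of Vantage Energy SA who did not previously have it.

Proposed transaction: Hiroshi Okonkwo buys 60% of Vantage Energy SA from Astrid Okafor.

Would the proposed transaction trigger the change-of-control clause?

The purchase adds only to Hiroshi's holdings (Astrid's stake shrinks), so Hiroshi is the only person who could newly come to control Vantage.
Hiroshi's largest direct stake is 30% in Everline, which does not meet the threshold, so Hiroshi controls no company.
In Vantage, Hiroshi's side holds only 29%, not > 50%.
So before the transaction, Hiroshi does not control Vantage.
After the purchase, Hiroshi's direct stake in Vantage rises to 29% + 60% = 89%, and Astrid's stake falls to 10%.
Hiroshi holds 89% of Vantage, so Hiroshi controls Vantage.
Hiroshi did not control Vantage before and does after, so the clause is triggered.

Yes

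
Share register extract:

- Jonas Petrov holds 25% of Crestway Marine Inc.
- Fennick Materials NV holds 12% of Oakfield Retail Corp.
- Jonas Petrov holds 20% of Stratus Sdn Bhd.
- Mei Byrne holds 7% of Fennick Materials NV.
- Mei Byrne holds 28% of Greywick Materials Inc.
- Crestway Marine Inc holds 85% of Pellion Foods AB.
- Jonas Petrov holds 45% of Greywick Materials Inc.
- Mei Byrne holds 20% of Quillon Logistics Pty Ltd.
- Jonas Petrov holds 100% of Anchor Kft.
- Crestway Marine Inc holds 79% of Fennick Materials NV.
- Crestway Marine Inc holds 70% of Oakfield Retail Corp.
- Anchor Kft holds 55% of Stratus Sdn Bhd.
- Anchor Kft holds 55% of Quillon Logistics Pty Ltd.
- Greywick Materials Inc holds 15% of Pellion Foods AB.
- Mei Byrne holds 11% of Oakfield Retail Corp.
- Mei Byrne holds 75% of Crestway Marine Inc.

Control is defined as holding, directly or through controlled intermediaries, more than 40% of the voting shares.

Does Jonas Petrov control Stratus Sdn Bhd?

Yes

Jonas holds 100% of Anchor, so Jonas controls Anchor.
Anchor and Jonas together hold 55% + 20% = 75% of Stratus, so Jonas controls Stratus.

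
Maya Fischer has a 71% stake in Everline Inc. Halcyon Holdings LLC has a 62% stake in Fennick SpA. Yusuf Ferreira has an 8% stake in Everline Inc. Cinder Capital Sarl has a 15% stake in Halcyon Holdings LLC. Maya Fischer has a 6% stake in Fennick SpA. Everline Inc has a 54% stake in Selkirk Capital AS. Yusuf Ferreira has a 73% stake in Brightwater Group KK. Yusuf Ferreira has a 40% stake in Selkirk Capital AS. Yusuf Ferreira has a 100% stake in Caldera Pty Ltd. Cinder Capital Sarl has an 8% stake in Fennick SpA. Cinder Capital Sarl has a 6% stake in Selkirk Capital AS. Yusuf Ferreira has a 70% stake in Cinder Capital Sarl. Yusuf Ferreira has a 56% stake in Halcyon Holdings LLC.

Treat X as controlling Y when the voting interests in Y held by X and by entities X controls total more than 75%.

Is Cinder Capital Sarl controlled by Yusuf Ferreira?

Yusuf holds 100% of Caldera, so Yusuf controls Caldera.
In Cinder, Yusuf's side holds only 70%, not > 75%.
So Yusuf does not control Cinder.

No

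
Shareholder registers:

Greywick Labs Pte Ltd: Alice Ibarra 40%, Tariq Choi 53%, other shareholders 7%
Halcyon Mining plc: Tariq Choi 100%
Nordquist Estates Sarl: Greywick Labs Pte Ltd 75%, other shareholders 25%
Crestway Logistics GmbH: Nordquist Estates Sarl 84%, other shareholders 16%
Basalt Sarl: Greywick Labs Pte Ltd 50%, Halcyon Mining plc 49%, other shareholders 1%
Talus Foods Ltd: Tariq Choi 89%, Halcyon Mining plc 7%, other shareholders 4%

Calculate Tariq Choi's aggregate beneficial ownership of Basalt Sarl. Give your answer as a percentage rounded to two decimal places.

Tariq reaches Basalt along 2 paths.
Via Greywick: 53% × 50% = 26.5%.
Via Halcyon: 100% × 49% = 49%.
Total: 26.5% + 49% = 75.5%.
Rounded: 75.50%.

75.50%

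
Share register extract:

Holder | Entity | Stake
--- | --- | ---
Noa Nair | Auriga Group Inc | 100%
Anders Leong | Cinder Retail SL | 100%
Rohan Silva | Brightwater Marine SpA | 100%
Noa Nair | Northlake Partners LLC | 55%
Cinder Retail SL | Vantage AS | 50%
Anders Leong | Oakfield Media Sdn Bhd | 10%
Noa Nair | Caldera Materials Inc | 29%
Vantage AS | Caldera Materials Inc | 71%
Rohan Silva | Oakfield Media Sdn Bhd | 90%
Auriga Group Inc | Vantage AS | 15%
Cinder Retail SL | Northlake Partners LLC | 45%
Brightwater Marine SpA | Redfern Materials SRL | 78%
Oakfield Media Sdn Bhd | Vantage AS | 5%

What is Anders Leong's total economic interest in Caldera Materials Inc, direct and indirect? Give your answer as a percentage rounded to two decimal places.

35.86%

Anders reaches Caldera along 2 paths.
Via Cinder → Vantage: 100% × 50% × 71% = 35.5%.
Via Oakfield → Vantage: 10% × 5% × 71% = 0.355%.
Total: 35.5% + 0.355% = 35.855%.
Rounded: 35.86%.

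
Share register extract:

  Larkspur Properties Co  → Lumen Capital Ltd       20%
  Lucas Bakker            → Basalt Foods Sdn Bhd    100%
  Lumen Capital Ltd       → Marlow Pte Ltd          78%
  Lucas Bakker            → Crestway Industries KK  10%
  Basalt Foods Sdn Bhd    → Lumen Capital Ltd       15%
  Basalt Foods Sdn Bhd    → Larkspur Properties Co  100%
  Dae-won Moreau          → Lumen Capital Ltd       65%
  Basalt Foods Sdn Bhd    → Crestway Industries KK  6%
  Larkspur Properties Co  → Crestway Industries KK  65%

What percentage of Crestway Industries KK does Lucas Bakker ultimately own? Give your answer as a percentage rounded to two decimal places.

81.00%

Lucas reaches Crestway along 3 paths.
Direct stake: 10% = 10%.
Via Basalt: 100% × 6% = 6%.
Via Basalt → Larkspur: 100% × 100% × 65% = 65%.
Total: 10% + 6% + 65% = 81%.
Rounded: 81.00%.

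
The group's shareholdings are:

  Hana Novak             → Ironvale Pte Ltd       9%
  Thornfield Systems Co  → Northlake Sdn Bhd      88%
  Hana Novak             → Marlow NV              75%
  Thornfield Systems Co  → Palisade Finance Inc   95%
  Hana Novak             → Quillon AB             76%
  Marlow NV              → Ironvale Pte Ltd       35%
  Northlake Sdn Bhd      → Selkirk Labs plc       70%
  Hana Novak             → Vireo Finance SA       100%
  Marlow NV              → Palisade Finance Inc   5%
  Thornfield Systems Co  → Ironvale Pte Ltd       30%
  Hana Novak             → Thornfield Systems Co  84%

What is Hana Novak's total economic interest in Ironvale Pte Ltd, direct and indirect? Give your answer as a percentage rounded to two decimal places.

Hana reaches Ironvale along 3 paths.
Via Marlow: 75% × 35% = 26.25%.
Direct stake: 9% = 9%.
Via Thornfield: 84% × 30% = 25.2%.
Total: 26.25% + 9% + 25.2% = 60.45%.

60.45%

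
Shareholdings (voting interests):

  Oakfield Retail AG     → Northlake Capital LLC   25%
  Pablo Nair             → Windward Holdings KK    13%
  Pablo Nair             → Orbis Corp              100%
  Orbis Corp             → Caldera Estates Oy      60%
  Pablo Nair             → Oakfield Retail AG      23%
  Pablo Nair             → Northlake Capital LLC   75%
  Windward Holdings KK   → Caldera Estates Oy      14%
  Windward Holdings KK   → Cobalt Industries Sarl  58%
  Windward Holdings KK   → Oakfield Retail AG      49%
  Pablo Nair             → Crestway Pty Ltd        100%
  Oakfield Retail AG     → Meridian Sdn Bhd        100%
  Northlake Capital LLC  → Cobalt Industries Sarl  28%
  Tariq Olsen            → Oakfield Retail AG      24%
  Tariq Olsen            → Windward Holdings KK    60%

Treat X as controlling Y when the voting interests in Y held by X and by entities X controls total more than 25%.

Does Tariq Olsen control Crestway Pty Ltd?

No

Tariq holds 60% of Windward, so Tariq controls Windward.
Windward and Tariq together hold 49% + 24% = 73% of Oakfield, so Tariq controls Oakfield.
Oakfield holds 100% of Meridian, so Tariq controls Meridian.
Windward holds 58% of Cobalt, so Tariq controls Cobalt.
Neither Tariq nor any entity Tariq controls holds any voting interest in Crestway.
So Tariq does not control Crestway.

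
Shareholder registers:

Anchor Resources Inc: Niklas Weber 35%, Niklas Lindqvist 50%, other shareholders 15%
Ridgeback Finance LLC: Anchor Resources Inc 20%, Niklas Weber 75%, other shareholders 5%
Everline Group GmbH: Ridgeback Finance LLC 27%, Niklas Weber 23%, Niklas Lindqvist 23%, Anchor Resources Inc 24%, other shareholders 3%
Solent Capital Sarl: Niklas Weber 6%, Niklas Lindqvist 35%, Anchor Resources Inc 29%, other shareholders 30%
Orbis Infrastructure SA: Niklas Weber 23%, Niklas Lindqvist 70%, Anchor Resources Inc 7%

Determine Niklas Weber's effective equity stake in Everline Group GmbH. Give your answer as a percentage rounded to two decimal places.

Niklas Weber reaches Everline along 4 paths.
Via Anchor → Ridgeback: 35% × 20% × 27% = 1.89%.
Via Ridgeback: 75% × 27% = 20.25%.
Direct stake: 23% = 23%.
Via Anchor: 35% × 24% = 8.4%.
Total: 1.89% + 20.25% + 23% + 8.4% = 53.54%.

53.54%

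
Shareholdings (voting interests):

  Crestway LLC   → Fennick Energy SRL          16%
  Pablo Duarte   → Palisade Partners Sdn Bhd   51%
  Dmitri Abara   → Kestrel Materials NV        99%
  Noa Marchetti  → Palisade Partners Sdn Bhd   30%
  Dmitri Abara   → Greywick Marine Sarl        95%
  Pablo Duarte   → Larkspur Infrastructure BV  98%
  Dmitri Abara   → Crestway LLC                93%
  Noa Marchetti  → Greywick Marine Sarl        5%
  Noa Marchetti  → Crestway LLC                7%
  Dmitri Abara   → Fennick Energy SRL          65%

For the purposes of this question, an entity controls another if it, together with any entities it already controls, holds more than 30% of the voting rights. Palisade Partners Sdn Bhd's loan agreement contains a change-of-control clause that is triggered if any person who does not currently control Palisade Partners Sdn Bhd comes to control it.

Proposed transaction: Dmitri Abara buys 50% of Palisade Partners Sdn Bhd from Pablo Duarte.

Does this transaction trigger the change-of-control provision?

Yes

The purchase adds only to Dmitri's holdings (Pablo's stake shrinks), so Dmitri is the only person who could newly come to control Palisade.
Dmitri holds 93% of Crestway, so Dmitri controls Crestway.
Dmitri holds 95% of Greywick, so Dmitri controls Greywick.
Dmitri holds 99% of Kestrel, so Dmitri controls Kestrel.
Crestway and Dmitri together hold 16% + 65% = 81% of Fennick, so Dmitri controls Fennick.
Neither Dmitri nor any entity Dmitri controls holds any voting interest in Palisade.
So before the transaction, Dmitri does not control Palisade.
After the purchase, Dmitri holds 50% of Palisade directly, and Pablo's stake falls to 1%.
Dmitri holds 50% of Palisade, so Dmitri controls Palisade.
Dmitri did not control Palisade before and does after, so the clause is triggered.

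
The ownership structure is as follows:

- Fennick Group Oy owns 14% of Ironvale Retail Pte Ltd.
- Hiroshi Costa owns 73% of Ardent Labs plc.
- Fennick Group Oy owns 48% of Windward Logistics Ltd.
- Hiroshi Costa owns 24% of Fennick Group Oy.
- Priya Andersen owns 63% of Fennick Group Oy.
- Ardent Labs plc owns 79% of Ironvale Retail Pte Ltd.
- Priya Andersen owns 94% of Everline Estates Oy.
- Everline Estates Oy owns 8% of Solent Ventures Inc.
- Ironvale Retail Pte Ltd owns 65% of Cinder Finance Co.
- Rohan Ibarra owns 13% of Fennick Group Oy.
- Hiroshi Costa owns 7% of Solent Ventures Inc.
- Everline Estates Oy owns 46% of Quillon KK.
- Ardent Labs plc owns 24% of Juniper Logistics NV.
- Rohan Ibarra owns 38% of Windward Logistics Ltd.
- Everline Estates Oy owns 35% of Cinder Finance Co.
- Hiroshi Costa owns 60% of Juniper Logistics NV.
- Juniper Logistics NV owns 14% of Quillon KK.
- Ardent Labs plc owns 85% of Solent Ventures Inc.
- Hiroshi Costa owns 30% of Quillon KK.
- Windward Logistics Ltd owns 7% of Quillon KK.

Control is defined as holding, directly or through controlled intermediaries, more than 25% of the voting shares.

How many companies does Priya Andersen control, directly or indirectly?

Priya holds 94% of Everline, so Priya controls Everline.
Priya holds 63% of Fennick, so Priya controls Fennick.
Fennick holds 48% of Windward, so Priya controls Windward.
Everline holds 35% of Cinder, so Priya controls Cinder.
Windward and Everline together hold 7% + 46% = 53% of Quillon, so Priya controls Quillon.
No other company's threshold is met.
Priya controls 5 companies.

5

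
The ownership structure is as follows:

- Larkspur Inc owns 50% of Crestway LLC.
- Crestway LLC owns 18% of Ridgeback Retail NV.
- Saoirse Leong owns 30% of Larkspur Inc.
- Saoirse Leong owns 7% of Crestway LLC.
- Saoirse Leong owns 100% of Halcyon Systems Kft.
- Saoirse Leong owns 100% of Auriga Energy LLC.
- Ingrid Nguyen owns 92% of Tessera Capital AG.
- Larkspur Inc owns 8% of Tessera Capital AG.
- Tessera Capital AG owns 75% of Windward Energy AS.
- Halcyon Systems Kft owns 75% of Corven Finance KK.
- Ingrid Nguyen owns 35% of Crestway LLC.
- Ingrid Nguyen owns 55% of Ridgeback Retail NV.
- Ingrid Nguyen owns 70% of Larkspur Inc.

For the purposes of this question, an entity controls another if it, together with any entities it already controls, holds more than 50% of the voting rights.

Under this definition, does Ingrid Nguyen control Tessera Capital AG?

Ingrid holds 70% of Larkspur, so Ingrid controls Larkspur.
Ingrid and Larkspur together hold 92% + 8% = 100% of Tessera, so Ingrid controls Tessera.

Yes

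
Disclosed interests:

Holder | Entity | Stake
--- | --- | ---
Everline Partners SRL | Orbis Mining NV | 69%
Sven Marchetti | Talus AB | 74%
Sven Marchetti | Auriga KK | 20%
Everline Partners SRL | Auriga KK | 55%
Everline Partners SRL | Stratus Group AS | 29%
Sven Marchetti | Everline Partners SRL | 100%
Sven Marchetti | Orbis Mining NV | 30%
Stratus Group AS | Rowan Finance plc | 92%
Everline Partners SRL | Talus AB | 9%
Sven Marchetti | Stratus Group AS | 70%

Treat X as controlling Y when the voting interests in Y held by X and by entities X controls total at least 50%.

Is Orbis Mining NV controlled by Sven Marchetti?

Yes

Sven holds 100% of Everline, so Sven controls Everline.
Sven and Everline together hold 30% + 69% = 99% of Orbis, so Sven controls Orbis.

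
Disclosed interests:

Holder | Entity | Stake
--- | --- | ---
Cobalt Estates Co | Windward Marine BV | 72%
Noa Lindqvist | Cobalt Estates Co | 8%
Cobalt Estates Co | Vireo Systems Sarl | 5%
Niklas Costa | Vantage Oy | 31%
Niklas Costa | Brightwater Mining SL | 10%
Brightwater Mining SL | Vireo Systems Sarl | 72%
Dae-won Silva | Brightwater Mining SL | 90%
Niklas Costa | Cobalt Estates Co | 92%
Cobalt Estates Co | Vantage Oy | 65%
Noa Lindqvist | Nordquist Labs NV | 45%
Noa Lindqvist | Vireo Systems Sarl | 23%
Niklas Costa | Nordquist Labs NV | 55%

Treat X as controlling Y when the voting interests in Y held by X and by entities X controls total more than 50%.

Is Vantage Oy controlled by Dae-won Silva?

Dae-won holds 90% of Brightwater, so Dae-won controls Brightwater.
Brightwater holds 72% of Vireo, so Dae-won controls Vireo.
Neither Dae-won nor any entity Dae-won controls holds any voting interest in Vantage.
So Dae-won does not control Vantage.

No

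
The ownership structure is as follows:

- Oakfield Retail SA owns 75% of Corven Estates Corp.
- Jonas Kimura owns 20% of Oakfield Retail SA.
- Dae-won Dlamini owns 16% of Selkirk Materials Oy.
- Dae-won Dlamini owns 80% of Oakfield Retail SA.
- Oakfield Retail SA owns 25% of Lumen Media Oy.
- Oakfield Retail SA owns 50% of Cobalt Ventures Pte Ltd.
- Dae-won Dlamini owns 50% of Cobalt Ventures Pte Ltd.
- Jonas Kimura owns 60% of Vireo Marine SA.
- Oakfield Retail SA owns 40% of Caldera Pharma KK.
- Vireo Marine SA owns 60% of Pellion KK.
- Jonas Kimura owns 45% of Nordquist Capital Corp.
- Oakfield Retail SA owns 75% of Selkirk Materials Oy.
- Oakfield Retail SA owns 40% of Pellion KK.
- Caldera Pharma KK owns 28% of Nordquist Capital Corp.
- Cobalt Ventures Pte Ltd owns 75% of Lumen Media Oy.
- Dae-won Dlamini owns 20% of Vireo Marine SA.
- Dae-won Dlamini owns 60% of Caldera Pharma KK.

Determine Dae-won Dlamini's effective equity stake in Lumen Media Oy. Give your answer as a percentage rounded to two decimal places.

Dae-won reaches Lumen along 3 paths.
Via Cobalt: 50% × 75% = 37.5%.
Via Oakfield → Cobalt: 80% × 50% × 75% = 30%.
Via Oakfield: 80% × 25% = 20%.
Total: 37.5% + 30% + 20% = 87.5%.
Rounded: 87.50%.

87.50%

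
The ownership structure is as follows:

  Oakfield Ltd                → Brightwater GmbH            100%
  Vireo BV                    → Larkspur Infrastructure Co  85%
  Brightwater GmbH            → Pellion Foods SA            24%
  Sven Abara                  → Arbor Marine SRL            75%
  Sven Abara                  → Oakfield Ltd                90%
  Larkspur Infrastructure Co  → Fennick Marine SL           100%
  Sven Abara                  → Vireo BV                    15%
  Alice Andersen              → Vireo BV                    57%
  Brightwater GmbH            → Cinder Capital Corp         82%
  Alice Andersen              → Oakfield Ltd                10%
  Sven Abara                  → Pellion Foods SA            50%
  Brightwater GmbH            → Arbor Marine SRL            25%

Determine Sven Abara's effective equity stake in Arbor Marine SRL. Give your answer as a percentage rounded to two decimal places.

Sven reaches Arbor along 2 paths.
Via Oakfield → Brightwater: 90% × 100% × 25% = 22.5%.
Direct stake: 75% = 75%.
Total: 22.5% + 75% = 97.5%.
Rounded: 97.50%.

97.50%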